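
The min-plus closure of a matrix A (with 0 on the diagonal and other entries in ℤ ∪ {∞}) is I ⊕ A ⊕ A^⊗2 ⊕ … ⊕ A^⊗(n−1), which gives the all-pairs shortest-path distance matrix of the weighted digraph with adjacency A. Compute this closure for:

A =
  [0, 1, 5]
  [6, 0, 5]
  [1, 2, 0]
Closure =
  [0, 1, 5]
  [6, 0, 5]
  [1, 2, 0]

This is the Floyd-Warshall all-pairs shortest-path computation. For each intermediate vertex k = 0, 1, …, 2, update dist[i][j] ← min(dist[i][j], dist[i][k] + dist[k][j]). The final matrix gives, for each (i, j), the minimum total weight of any directed path from i to j (possibly empty when i = j).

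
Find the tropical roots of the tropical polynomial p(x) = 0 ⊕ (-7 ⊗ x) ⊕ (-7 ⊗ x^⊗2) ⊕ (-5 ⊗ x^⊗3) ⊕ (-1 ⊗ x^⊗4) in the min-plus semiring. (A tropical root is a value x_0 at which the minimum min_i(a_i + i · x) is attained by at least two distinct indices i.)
Roots: {-4, -2, 0, 7}

Each tropical root is a break point of the lower envelope of the lines y = a_i + i · x (there are 5 lines, with slopes 0, 1, ..., 4). Only the lines that attain the minimum somewhere contribute to roots; other lines are dominated. Here the surviving (envelope) indices are i = 4, i = 3, i = 2, i = 1, i = 0.
Intersections between consecutive envelope lines give the roots: for adjacent envelope indices i < j the intersection is x = (a_i − a_j) / (j − i). Reading off the sorted break points: {-4, -2, 0, 7}.
Verification: at each break x_0, at least two indices attain the minimum of min_i(a_i + i · x_0).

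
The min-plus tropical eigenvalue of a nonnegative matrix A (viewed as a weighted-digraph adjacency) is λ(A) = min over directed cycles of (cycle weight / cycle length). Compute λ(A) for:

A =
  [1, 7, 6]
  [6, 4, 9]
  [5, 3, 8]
λ(A) = 1

Enumerate directed cycles and compute their means (weight / length). Sample:
  cycle 0 → 0: weight = 1, length = 1, mean = 1/1 ≈ 1.000
  cycle 1 → 1: weight = 4, length = 1, mean = 4/1 ≈ 4.000
  cycle 2 → 2: weight = 8, length = 1, mean = 8/1 ≈ 8.000
  cycle 0 → 1 → 0: weight = 13, length = 2, mean = 13/2 ≈ 6.500
  cycle 0 → 2 → 0: weight = 11, length = 2, mean = 11/2 ≈ 5.500
  cycle 1 → 0 → 1: weight = 13, length = 2, mean = 13/2 ≈ 6.500
Minimum mean = 1.000, attained e.g. along the cycle 0 → 0 with weight 1 and length 1. So λ(A) = 1/1 = 1.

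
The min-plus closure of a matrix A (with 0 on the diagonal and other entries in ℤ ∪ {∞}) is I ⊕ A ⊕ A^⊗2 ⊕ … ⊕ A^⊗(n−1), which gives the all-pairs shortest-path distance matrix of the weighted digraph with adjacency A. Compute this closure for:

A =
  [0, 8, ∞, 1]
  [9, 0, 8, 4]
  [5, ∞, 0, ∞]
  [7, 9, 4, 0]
Closure =
  [0, 8, 5, 1]
  [9, 0, 8, 4]
  [5, 13, 0, 6]
  [7, 9, 4, 0]

This is the Floyd-Warshall all-pairs shortest-path computation. For each intermediate vertex k = 0, 1, …, 3, update dist[i][j] ← min(dist[i][j], dist[i][k] + dist[k][j]). The final matrix gives, for each (i, j), the minimum total weight of any directed path from i to j (possibly empty when i = j).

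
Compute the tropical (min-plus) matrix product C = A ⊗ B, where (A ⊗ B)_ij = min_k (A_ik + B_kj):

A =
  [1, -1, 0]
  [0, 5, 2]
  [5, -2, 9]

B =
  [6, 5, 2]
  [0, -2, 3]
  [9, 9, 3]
A ⊗ B =
  [-1, -3, 2]
  [5, 3, 2]
  [-2, -4, 1]

Apply the min-plus product entry-by-entry:
  C[0][0] = min over k of (A[0][0] + B[0][0] = 1 + 6 = 7, A[0][1] + B[1][0] = -1 + 0 = -1, A[0][2] + B[2][0] = 0 + 9 = 9) = -1 (attained at k = 1)
  C[0][1] = min over k of (A[0][0] + B[0][1] = 1 + 5 = 6, A[0][1] + B[1][1] = -1 + -2 = -3, A[0][2] + B[2][1] = 0 + 9 = 9) = -3 (attained at k = 1)
  C[0][2] = min over k of (A[0][0] + B[0][2] = 1 + 2 = 3, A[0][1] + B[1][2] = -1 + 3 = 2, A[0][2] + B[2][2] = 0 + 3 = 3) = 2 (attained at k = 1)
  C[1][0] = min over k of (A[1][0] + B[0][0] = 0 + 6 = 6, A[1][1] + B[1][0] = 5 + 0 = 5, A[1][2] + B[2][0] = 2 + 9 = 11) = 5 (attained at k = 1)
  C[1][1] = min over k of (A[1][0] + B[0][1] = 0 + 5 = 5, A[1][1] + B[1][1] = 5 + -2 = 3, A[1][2] + B[2][1] = 2 + 9 = 11) = 3 (attained at k = 1)
  C[1][2] = min over k of (A[1][0] + B[0][2] = 0 + 2 = 2, A[1][1] + B[1][2] = 5 + 3 = 8, A[1][2] + B[2][2] = 2 + 3 = 5) = 2 (attained at k = 0)
  C[2][0] = min over k of (A[2][0] + B[0][0] = 5 + 6 = 11, A[2][1] + B[1][0] = -2 + 0 = -2, A[2][2] + B[2][0] = 9 + 9 = 18) = -2 (attained at k = 1)
  C[2][1] = min over k of (A[2][0] + B[0][1] = 5 + 5 = 10, A[2][1] + B[1][1] = -2 + -2 = -4, A[2][2] + B[2][1] = 9 + 9 = 18) = -4 (attained at k = 1)
  C[2][2] = min over k of (A[2][0] + B[0][2] = 5 + 2 = 7, A[2][1] + B[1][2] = -2 + 3 = 1, A[2][2] + B[2][2] = 9 + 3 = 12) = 1 (attained at k = 1)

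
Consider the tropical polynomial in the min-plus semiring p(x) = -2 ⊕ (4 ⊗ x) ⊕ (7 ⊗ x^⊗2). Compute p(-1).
p(-1) = -2

A tropical monomial a ⊗ x^⊗i evaluates to a + i · x. Evaluating each term at x = -1:
  Term 0 contributes -2 + 0 · -1 = -2
  Term 1 contributes 4 + 1 · -1 = 3
  Term 2 contributes 7 + 2 · -1 = 5
p(-1) = ⊕ of these = min[-2, 3, 5] = -2.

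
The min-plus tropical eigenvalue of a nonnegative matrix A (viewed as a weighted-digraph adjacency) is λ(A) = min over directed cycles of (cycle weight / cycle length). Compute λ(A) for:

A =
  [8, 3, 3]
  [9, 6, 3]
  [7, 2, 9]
λ(A) = 5/2

Enumerate directed cycles and compute their means (weight / length). Sample:
  cycle 0 → 0: weight = 8, length = 1, mean = 8/1 ≈ 8.000
  cycle 1 → 1: weight = 6, length = 1, mean = 6/1 ≈ 6.000
  cycle 2 → 2: weight = 9, length = 1, mean = 9/1 ≈ 9.000
  cycle 0 → 1 → 0: weight = 12, length = 2, mean = 12/2 ≈ 6.000
  cycle 0 → 2 → 0: weight = 10, length = 2, mean = 10/2 ≈ 5.000
  cycle 1 → 0 → 1: weight = 12, length = 2, mean = 12/2 ≈ 6.000
Minimum mean = 2.500, attained e.g. along the cycle 1 → 2 → 1 with weight 5 and length 2. So λ(A) = 5/2 = 5/2.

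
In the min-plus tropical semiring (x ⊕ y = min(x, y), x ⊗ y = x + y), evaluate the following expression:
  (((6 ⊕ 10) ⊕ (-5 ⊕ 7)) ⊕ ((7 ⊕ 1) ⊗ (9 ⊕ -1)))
(((6 ⊕ 10) ⊕ (-5 ⊕ 7)) ⊕ ((7 ⊕ 1) ⊗ (9 ⊕ -1))) = -5

Expand innermost to outermost. Recall ⊕ takes the minimum of its arguments and ⊗ takes their sum. Working out the expression (((6 ⊕ 10) ⊕ (-5 ⊕ 7)) ⊕ ((7 ⊕ 1) ⊗ (9 ⊕ -1))) gives -5.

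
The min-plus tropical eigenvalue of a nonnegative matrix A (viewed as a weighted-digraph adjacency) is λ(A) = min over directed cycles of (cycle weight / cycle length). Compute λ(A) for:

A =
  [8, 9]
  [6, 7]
λ(A) = 7

Enumerate directed cycles and compute their means (weight / length). Sample:
  cycle 0 → 0: weight = 8, length = 1, mean = 8/1 ≈ 8.000
  cycle 1 → 1: weight = 7, length = 1, mean = 7/1 ≈ 7.000
  cycle 0 → 1 → 0: weight = 15, length = 2, mean = 15/2 ≈ 7.500
  cycle 1 → 0 → 1: weight = 15, length = 2, mean = 15/2 ≈ 7.500
Minimum mean = 7.000, attained e.g. along the cycle 1 → 1 with weight 7 and length 1. So λ(A) = 7/1 = 7.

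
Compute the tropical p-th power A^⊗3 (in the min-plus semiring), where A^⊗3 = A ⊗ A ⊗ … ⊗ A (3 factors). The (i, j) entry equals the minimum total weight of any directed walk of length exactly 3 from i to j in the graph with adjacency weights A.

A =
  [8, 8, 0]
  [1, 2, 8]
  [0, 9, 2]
A^⊗3 =
  [2, 8, 0]
  [1, 6, 3]
  [0, 9, 2]

Each entry (A^⊗3)_ij equals the minimum over all length-3 walks i = v_0 → v_1 → … → v_3 = j of Σ_t A[v_t][v_{t+1}]. For example, for (i, j) = (0, 2) we minimise over 9 possible intermediate vertex sequences; the minimum is 0, attained along the walk 0 → 2 → 0 → 2.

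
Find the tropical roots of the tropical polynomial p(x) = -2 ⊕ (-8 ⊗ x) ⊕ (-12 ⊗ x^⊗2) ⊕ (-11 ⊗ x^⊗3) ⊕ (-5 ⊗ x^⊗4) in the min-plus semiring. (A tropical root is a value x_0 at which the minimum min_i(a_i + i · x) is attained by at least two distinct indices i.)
Roots: {-6, -1, 4, 6}

Each tropical root is a break point of the lower envelope of the lines y = a_i + i · x (there are 5 lines, with slopes 0, 1, ..., 4). Only the lines that attain the minimum somewhere contribute to roots; other lines are dominated. Here the surviving (envelope) indices are i = 4, i = 3, i = 2, i = 1, i = 0.
Intersections between consecutive envelope lines give the roots: for adjacent envelope indices i < j the intersection is x = (a_i − a_j) / (j − i). Reading off the sorted break points: {-6, -1, 4, 6}.
Verification: at each break x_0, at least two indices attain the minimum of min_i(a_i + i · x_0).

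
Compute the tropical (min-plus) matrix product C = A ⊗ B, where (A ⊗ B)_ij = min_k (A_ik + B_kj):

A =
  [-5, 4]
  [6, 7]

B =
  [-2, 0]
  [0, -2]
A ⊗ B =
  [-7, -5]
  [4, 5]

Apply the min-plus product entry-by-entry:
  C[0][0] = min over k of (A[0][0] + B[0][0] = -5 + -2 = -7, A[0][1] + B[1][0] = 4 + 0 = 4) = -7 (attained at k = 0)
  C[0][1] = min over k of (A[0][0] + B[0][1] = -5 + 0 = -5, A[0][1] + B[1][1] = 4 + -2 = 2) = -5 (attained at k = 0)
  C[1][0] = min over k of (A[1][0] + B[0][0] = 6 + -2 = 4, A[1][1] + B[1][0] = 7 + 0 = 7) = 4 (attained at k = 0)
  C[1][1] = min over k of (A[1][0] + B[0][1] = 6 + 0 = 6, A[1][1] + B[1][1] = 7 + -2 = 5) = 5 (attained at k = 1)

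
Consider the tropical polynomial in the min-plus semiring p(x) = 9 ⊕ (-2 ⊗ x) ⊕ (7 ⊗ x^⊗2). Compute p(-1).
p(-1) = -3

A tropical monomial a ⊗ x^⊗i evaluates to a + i · x. Evaluating each term at x = -1:
  Term 0 contributes 9 + 0 · -1 = 9
  Term 1 contributes -2 + 1 · -1 = -3
  Term 2 contributes 7 + 2 · -1 = 5
p(-1) = ⊕ of these = min[9, -3, 5] = -3.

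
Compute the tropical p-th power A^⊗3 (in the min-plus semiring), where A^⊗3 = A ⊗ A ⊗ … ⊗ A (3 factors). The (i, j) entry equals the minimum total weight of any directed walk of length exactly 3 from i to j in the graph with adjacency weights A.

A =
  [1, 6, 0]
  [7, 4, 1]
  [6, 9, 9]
A^⊗3 =
  [3, 8, 2]
  [8, 12, 7]
  [8, 13, 7]

Each entry (A^⊗3)_ij equals the minimum over all length-3 walks i = v_0 → v_1 → … → v_3 = j of Σ_t A[v_t][v_{t+1}]. For example, for (i, j) = (0, 2) we minimise over 9 possible intermediate vertex sequences; the minimum is 2, attained along the walk 0 → 0 → 0 → 2.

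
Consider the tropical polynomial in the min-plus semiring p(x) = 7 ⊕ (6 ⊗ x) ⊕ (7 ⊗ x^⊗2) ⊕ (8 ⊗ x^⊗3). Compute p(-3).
p(-3) = -1

A tropical monomial a ⊗ x^⊗i evaluates to a + i · x. Evaluating each term at x = -3:
  Term 0 contributes 7 + 0 · -3 = 7
  Term 1 contributes 6 + 1 · -3 = 3
  Term 2 contributes 7 + 2 · -3 = 1
  Term 3 contributes 8 + 3 · -3 = -1
p(-3) = ⊕ of these = min[7, 3, 1, -1] = -1.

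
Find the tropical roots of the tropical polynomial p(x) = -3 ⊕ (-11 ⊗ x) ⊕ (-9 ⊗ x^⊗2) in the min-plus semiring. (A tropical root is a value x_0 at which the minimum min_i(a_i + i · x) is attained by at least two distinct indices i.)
Roots: {-2, 8}

Each tropical root is a break point of the lower envelope of the lines y = a_i + i · x (there are 3 lines, with slopes 0, 1, ..., 2). Only the lines that attain the minimum somewhere contribute to roots; other lines are dominated. Here the surviving (envelope) indices are i = 2, i = 1, i = 0.
Intersections between consecutive envelope lines give the roots: for adjacent envelope indices i < j the intersection is x = (a_i − a_j) / (j − i). Reading off the sorted break points: {-2, 8}.
Verification: at each break x_0, at least two indices attain the minimum of min_i(a_i + i · x_0).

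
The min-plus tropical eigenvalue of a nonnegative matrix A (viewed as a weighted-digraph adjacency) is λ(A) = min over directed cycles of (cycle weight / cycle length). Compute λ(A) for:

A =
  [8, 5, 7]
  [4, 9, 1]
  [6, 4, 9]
λ(A) = 5/2

Enumerate directed cycles and compute their means (weight / length). Sample:
  cycle 0 → 0: weight = 8, length = 1, mean = 8/1 ≈ 8.000
  cycle 1 → 1: weight = 9, length = 1, mean = 9/1 ≈ 9.000
  cycle 2 → 2: weight = 9, length = 1, mean = 9/1 ≈ 9.000
  cycle 0 → 1 → 0: weight = 9, length = 2, mean = 9/2 ≈ 4.500
  cycle 0 → 2 → 0: weight = 13, length = 2, mean = 13/2 ≈ 6.500
  cycle 1 → 0 → 1: weight = 9, length = 2, mean = 9/2 ≈ 4.500
Minimum mean = 2.500, attained e.g. along the cycle 1 → 2 → 1 with weight 5 and length 2. So λ(A) = 5/2 = 5/2.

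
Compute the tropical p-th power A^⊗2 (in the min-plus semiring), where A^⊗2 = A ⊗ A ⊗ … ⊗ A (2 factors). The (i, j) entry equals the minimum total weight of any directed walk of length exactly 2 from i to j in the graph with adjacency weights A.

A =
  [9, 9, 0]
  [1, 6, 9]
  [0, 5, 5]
A^⊗2 =
  [0, 5, 5]
  [7, 10, 1]
  [5, 9, 0]

Each entry (A^⊗2)_ij equals the minimum over all length-2 walks i = v_0 → v_1 → … → v_2 = j of Σ_t A[v_t][v_{t+1}]. For example, for (i, j) = (0, 2) we minimise over 3 possible intermediate vertex sequences; the minimum is 5, attained along the walk 0 → 2 → 2.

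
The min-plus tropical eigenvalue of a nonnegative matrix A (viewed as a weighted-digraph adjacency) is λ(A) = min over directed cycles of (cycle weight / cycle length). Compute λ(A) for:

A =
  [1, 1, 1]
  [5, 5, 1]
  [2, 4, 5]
λ(A) = 1

Enumerate directed cycles and compute their means (weight / length). Sample:
  cycle 0 → 0: weight = 1, length = 1, mean = 1/1 ≈ 1.000
  cycle 1 → 1: weight = 5, length = 1, mean = 5/1 ≈ 5.000
  cycle 2 → 2: weight = 5, length = 1, mean = 5/1 ≈ 5.000
  cycle 0 → 1 → 0: weight = 6, length = 2, mean = 6/2 ≈ 3.000
  cycle 0 → 2 → 0: weight = 3, length = 2, mean = 3/2 ≈ 1.500
  cycle 1 → 0 → 1: weight = 6, length = 2, mean = 6/2 ≈ 3.000
Minimum mean = 1.000, attained e.g. along the cycle 0 → 0 with weight 1 and length 1. So λ(A) = 1/1 = 1.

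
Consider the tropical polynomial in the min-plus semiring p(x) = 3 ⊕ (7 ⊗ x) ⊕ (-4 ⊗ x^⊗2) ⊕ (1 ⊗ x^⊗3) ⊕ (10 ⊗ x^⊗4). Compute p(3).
p(3) = 2

A tropical monomial a ⊗ x^⊗i evaluates to a + i · x. Evaluating each term at x = 3:
  Term 0 contributes 3 + 0 · 3 = 3
  Term 1 contributes 7 + 1 · 3 = 10
  Term 2 contributes -4 + 2 · 3 = 2
  Term 3 contributes 1 + 3 · 3 = 10
  Term 4 contributes 10 + 4 · 3 = 22
p(3) = ⊕ of these = min[3, 10, 2, 10, 22] = 2.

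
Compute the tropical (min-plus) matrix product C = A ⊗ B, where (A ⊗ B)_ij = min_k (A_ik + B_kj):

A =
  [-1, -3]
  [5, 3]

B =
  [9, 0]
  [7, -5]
A ⊗ B =
  [4, -8]
  [10, -2]

Apply the min-plus product entry-by-entry:
  C[0][0] = min over k of (A[0][0] + B[0][0] = -1 + 9 = 8, A[0][1] + B[1][0] = -3 + 7 = 4) = 4 (attained at k = 1)
  C[0][1] = min over k of (A[0][0] + B[0][1] = -1 + 0 = -1, A[0][1] + B[1][1] = -3 + -5 = -8) = -8 (attained at k = 1)
  C[1][0] = min over k of (A[1][0] + B[0][0] = 5 + 9 = 14, A[1][1] + B[1][0] = 3 + 7 = 10) = 10 (attained at k = 1)
  C[1][1] = min over k of (A[1][0] + B[0][1] = 5 + 0 = 5, A[1][1] + B[1][1] = 3 + -5 = -2) = -2 (attained at k = 1)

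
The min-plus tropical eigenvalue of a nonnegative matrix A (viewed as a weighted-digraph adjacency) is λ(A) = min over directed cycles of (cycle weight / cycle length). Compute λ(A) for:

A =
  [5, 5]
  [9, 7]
λ(A) = 5

Enumerate directed cycles and compute their means (weight / length). Sample:
  cycle 0 → 0: weight = 5, length = 1, mean = 5/1 ≈ 5.000
  cycle 1 → 1: weight = 7, length = 1, mean = 7/1 ≈ 7.000
  cycle 0 → 1 → 0: weight = 14, length = 2, mean = 14/2 ≈ 7.000
  cycle 1 → 0 → 1: weight = 14, length = 2, mean = 14/2 ≈ 7.000
Minimum mean = 5.000, attained e.g. along the cycle 0 → 0 with weight 5 and length 1. So λ(A) = 5/1 = 5.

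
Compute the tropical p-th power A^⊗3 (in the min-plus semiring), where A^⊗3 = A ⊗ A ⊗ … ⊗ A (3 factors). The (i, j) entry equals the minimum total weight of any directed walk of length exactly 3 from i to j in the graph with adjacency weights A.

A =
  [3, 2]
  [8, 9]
A^⊗3 =
  [9, 8]
  [14, 13]

Each entry (A^⊗3)_ij equals the minimum over all length-3 walks i = v_0 → v_1 → … → v_3 = j of Σ_t A[v_t][v_{t+1}]. For example, for (i, j) = (0, 1) we minimise over 4 possible intermediate vertex sequences; the minimum is 8, attained along the walk 0 → 0 → 0 → 1.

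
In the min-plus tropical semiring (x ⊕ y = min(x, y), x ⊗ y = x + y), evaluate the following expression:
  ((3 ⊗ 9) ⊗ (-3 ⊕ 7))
((3 ⊗ 9) ⊗ (-3 ⊕ 7)) = 9

Expand innermost to outermost. Recall ⊕ takes the minimum of its arguments and ⊗ takes their sum. Working out the expression ((3 ⊗ 9) ⊗ (-3 ⊕ 7)) gives 9.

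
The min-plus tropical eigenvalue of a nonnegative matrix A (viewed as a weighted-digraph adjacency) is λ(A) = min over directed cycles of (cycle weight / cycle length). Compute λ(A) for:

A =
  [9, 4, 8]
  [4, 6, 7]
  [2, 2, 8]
λ(A) = 4

Enumerate directed cycles and compute their means (weight / length). Sample:
  cycle 0 → 0: weight = 9, length = 1, mean = 9/1 ≈ 9.000
  cycle 1 → 1: weight = 6, length = 1, mean = 6/1 ≈ 6.000
  cycle 2 → 2: weight = 8, length = 1, mean = 8/1 ≈ 8.000
  cycle 0 → 1 → 0: weight = 8, length = 2, mean = 8/2 ≈ 4.000
  cycle 0 → 2 → 0: weight = 10, length = 2, mean = 10/2 ≈ 5.000
  cycle 1 → 0 → 1: weight = 8, length = 2, mean = 8/2 ≈ 4.000
Minimum mean = 4.000, attained e.g. along the cycle 0 → 1 → 0 with weight 8 and length 2. So λ(A) = 8/2 = 4.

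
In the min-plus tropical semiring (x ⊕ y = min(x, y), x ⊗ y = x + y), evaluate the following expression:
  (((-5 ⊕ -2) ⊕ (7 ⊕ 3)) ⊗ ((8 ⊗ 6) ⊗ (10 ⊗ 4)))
(((-5 ⊕ -2) ⊕ (7 ⊕ 3)) ⊗ ((8 ⊗ 6) ⊗ (10 ⊗ 4))) = 23

Expand innermost to outermost. Recall ⊕ takes the minimum of its arguments and ⊗ takes their sum. Working out the expression (((-5 ⊕ -2) ⊕ (7 ⊕ 3)) ⊗ ((8 ⊗ 6) ⊗ (10 ⊗ 4))) gives 23.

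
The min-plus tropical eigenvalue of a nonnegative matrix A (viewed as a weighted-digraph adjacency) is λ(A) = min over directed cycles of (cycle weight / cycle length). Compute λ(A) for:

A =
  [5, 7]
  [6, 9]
λ(A) = 5

Enumerate directed cycles and compute their means (weight / length). Sample:
  cycle 0 → 0: weight = 5, length = 1, mean = 5/1 ≈ 5.000
  cycle 1 → 1: weight = 9, length = 1, mean = 9/1 ≈ 9.000
  cycle 0 → 1 → 0: weight = 13, length = 2, mean = 13/2 ≈ 6.500
  cycle 1 → 0 → 1: weight = 13, length = 2, mean = 13/2 ≈ 6.500
Minimum mean = 5.000, attained e.g. along the cycle 0 → 0 with weight 5 and length 1. So λ(A) = 5/1 = 5.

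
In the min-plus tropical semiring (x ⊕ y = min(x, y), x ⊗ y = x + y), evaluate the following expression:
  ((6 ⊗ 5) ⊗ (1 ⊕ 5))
((6 ⊗ 5) ⊗ (1 ⊕ 5)) = 12

Expand innermost to outermost. Recall ⊕ takes the minimum of its arguments and ⊗ takes their sum. Working out the expression ((6 ⊗ 5) ⊗ (1 ⊕ 5)) gives 12.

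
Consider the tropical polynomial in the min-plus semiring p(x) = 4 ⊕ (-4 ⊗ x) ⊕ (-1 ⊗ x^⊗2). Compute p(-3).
p(-3) = -7

A tropical monomial a ⊗ x^⊗i evaluates to a + i · x. Evaluating each term at x = -3:
  Term 0 contributes 4 + 0 · -3 = 4
  Term 1 contributes -4 + 1 · -3 = -7
  Term 2 contributes -1 + 2 · -3 = -7
p(-3) = ⊕ of these = min[4, -7, -7] = -7.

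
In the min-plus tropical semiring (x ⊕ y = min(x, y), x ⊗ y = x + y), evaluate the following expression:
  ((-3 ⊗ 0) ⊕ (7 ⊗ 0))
((-3 ⊗ 0) ⊕ (7 ⊗ 0)) = -3

Expand innermost to outermost. Recall ⊕ takes the minimum of its arguments and ⊗ takes their sum. Working out the expression ((-3 ⊗ 0) ⊕ (7 ⊗ 0)) gives -3.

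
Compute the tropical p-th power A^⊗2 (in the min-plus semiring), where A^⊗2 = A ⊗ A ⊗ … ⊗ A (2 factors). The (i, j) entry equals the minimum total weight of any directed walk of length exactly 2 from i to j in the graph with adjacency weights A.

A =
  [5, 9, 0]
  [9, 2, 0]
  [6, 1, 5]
A^⊗2 =
  [6, 1, 5]
  [6, 1, 2]
  [10, 3, 1]

Each entry (A^⊗2)_ij equals the minimum over all length-2 walks i = v_0 → v_1 → … → v_2 = j of Σ_t A[v_t][v_{t+1}]. For example, for (i, j) = (0, 2) we minimise over 3 possible intermediate vertex sequences; the minimum is 5, attained along the walk 0 → 0 → 2.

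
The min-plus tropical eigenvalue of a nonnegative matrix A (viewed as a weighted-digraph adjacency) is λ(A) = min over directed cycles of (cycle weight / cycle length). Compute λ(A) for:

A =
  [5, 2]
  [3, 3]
λ(A) = 5/2

Enumerate directed cycles and compute their means (weight / length). Sample:
  cycle 0 → 0: weight = 5, length = 1, mean = 5/1 ≈ 5.000
  cycle 1 → 1: weight = 3, length = 1, mean = 3/1 ≈ 3.000
  cycle 0 → 1 → 0: weight = 5, length = 2, mean = 5/2 ≈ 2.500
  cycle 1 → 0 → 1: weight = 5, length = 2, mean = 5/2 ≈ 2.500
Minimum mean = 2.500, attained e.g. along the cycle 0 → 1 → 0 with weight 5 and length 2. So λ(A) = 5/2 = 5/2.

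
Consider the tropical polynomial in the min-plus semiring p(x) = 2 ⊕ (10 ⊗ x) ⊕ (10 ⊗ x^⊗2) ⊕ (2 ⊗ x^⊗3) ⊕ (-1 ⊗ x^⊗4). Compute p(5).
p(5) = 2

A tropical monomial a ⊗ x^⊗i evaluates to a + i · x. Evaluating each term at x = 5:
  Term 0 contributes 2 + 0 · 5 = 2
  Term 1 contributes 10 + 1 · 5 = 15
  Term 2 contributes 10 + 2 · 5 = 20
  Term 3 contributes 2 + 3 · 5 = 17
  Term 4 contributes -1 + 4 · 5 = 19
p(5) = ⊕ of these = min[2, 15, 20, 17, 19] = 2.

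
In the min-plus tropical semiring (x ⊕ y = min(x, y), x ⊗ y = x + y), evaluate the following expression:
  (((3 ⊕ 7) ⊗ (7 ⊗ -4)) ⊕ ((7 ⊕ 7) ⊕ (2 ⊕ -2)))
(((3 ⊕ 7) ⊗ (7 ⊗ -4)) ⊕ ((7 ⊕ 7) ⊕ (2 ⊕ -2))) = -2

Expand innermost to outermost. Recall ⊕ takes the minimum of its arguments and ⊗ takes their sum. Working out the expression (((3 ⊕ 7) ⊗ (7 ⊗ -4)) ⊕ ((7 ⊕ 7) ⊕ (2 ⊕ -2))) gives -2.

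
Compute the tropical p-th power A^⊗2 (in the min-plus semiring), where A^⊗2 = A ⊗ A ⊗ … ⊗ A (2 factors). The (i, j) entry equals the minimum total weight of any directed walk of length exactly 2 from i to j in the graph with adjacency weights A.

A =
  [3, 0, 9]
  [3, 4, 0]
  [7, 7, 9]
A^⊗2 =
  [3, 3, 0]
  [6, 3, 4]
  [10, 7, 7]

Each entry (A^⊗2)_ij equals the minimum over all length-2 walks i = v_0 → v_1 → … → v_2 = j of Σ_t A[v_t][v_{t+1}]. For example, for (i, j) = (0, 2) we minimise over 3 possible intermediate vertex sequences; the minimum is 0, attained along the walk 0 → 1 → 2.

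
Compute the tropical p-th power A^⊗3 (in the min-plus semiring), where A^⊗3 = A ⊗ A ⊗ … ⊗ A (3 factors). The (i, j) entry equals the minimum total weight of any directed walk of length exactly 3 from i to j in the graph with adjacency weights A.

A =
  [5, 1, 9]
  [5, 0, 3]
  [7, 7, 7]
A^⊗3 =
  [6, 1, 4]
  [5, 0, 3]
  [12, 7, 10]

Each entry (A^⊗3)_ij equals the minimum over all length-3 walks i = v_0 → v_1 → … → v_3 = j of Σ_t A[v_t][v_{t+1}]. For example, for (i, j) = (0, 2) we minimise over 9 possible intermediate vertex sequences; the minimum is 4, attained along the walk 0 → 1 → 1 → 2.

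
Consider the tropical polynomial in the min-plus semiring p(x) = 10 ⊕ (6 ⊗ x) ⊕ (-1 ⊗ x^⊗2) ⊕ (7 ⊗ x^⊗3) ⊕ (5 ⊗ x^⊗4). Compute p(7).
p(7) = 10

A tropical monomial a ⊗ x^⊗i evaluates to a + i · x. Evaluating each term at x = 7:
  Term 0 contributes 10 + 0 · 7 = 10
  Term 1 contributes 6 + 1 · 7 = 13
  Term 2 contributes -1 + 2 · 7 = 13
  Term 3 contributes 7 + 3 · 7 = 28
  Term 4 contributes 5 + 4 · 7 = 33
p(7) = ⊕ of these = min[10, 13, 13, 28, 33] = 10.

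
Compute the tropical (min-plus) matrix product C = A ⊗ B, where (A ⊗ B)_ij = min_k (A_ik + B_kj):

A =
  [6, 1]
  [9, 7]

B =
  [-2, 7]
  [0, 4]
A ⊗ B =
  [1, 5]
  [7, 11]

Apply the min-plus product entry-by-entry:
  C[0][0] = min over k of (A[0][0] + B[0][0] = 6 + -2 = 4, A[0][1] + B[1][0] = 1 + 0 = 1) = 1 (attained at k = 1)
  C[0][1] = min over k of (A[0][0] + B[0][1] = 6 + 7 = 13, A[0][1] + B[1][1] = 1 + 4 = 5) = 5 (attained at k = 1)
  C[1][0] = min over k of (A[1][0] + B[0][0] = 9 + -2 = 7, A[1][1] + B[1][0] = 7 + 0 = 7) = 7 (attained at k = 0)
  C[1][1] = min over k of (A[1][0] + B[0][1] = 9 + 7 = 16, A[1][1] + B[1][1] = 7 + 4 = 11) = 11 (attained at k = 1)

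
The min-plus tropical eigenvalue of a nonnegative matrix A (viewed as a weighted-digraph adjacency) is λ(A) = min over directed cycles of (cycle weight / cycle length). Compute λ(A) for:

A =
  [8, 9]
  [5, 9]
λ(A) = 7

Enumerate directed cycles and compute their means (weight / length). Sample:
  cycle 0 → 0: weight = 8, length = 1, mean = 8/1 ≈ 8.000
  cycle 1 → 1: weight = 9, length = 1, mean = 9/1 ≈ 9.000
  cycle 0 → 1 → 0: weight = 14, length = 2, mean = 14/2 ≈ 7.000
  cycle 1 → 0 → 1: weight = 14, length = 2, mean = 14/2 ≈ 7.000
Minimum mean = 7.000, attained e.g. along the cycle 0 → 1 → 0 with weight 14 and length 2. So λ(A) = 14/2 = 7.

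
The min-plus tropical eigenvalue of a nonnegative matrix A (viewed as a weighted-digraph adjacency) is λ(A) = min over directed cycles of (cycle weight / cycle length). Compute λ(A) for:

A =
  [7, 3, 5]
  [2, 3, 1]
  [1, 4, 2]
λ(A) = 5/3

Enumerate directed cycles and compute their means (weight / length). Sample:
  cycle 0 → 0: weight = 7, length = 1, mean = 7/1 ≈ 7.000
  cycle 1 → 1: weight = 3, length = 1, mean = 3/1 ≈ 3.000
  cycle 2 → 2: weight = 2, length = 1, mean = 2/1 ≈ 2.000
  cycle 0 → 1 → 0: weight = 5, length = 2, mean = 5/2 ≈ 2.500
  cycle 0 → 2 → 0: weight = 6, length = 2, mean = 6/2 ≈ 3.000
  cycle 1 → 0 → 1: weight = 5, length = 2, mean = 5/2 ≈ 2.500
Minimum mean = 1.667, attained e.g. along the cycle 0 → 1 → 2 → 0 with weight 5 and length 3. So λ(A) = 5/3 = 5/3.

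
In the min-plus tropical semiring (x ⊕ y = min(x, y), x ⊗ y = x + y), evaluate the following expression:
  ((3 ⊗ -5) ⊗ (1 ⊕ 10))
((3 ⊗ -5) ⊗ (1 ⊕ 10)) = -1

Expand innermost to outermost. Recall ⊕ takes the minimum of its arguments and ⊗ takes their sum. Working out the expression ((3 ⊗ -5) ⊗ (1 ⊕ 10)) gives -1.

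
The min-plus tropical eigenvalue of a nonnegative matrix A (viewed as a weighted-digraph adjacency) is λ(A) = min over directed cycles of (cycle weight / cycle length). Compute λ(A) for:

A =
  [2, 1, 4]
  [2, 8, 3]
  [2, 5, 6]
λ(A) = 3/2

Enumerate directed cycles and compute their means (weight / length). Sample:
  cycle 0 → 0: weight = 2, length = 1, mean = 2/1 ≈ 2.000
  cycle 1 → 1: weight = 8, length = 1, mean = 8/1 ≈ 8.000
  cycle 2 → 2: weight = 6, length = 1, mean = 6/1 ≈ 6.000
  cycle 0 → 1 → 0: weight = 3, length = 2, mean = 3/2 ≈ 1.500
  cycle 0 → 2 → 0: weight = 6, length = 2, mean = 6/2 ≈ 3.000
  cycle 1 → 0 → 1: weight = 3, length = 2, mean = 3/2 ≈ 1.500
Minimum mean = 1.500, attained e.g. along the cycle 0 → 1 → 0 with weight 3 and length 2. So λ(A) = 3/2 = 3/2.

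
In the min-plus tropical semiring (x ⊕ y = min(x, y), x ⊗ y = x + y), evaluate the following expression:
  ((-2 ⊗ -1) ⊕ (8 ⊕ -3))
((-2 ⊗ -1) ⊕ (8 ⊕ -3)) = -3

Expand innermost to outermost. Recall ⊕ takes the minimum of its arguments and ⊗ takes their sum. Working out the expression ((-2 ⊗ -1) ⊕ (8 ⊕ -3)) gives -3.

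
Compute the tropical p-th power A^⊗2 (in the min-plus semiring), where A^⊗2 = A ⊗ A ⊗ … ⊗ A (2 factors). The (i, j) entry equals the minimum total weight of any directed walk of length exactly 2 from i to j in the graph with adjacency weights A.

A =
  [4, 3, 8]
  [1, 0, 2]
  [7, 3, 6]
A^⊗2 =
  [4, 3, 5]
  [1, 0, 2]
  [4, 3, 5]

Each entry (A^⊗2)_ij equals the minimum over all length-2 walks i = v_0 → v_1 → … → v_2 = j of Σ_t A[v_t][v_{t+1}]. For example, for (i, j) = (0, 2) we minimise over 3 possible intermediate vertex sequences; the minimum is 5, attained along the walk 0 → 1 → 2.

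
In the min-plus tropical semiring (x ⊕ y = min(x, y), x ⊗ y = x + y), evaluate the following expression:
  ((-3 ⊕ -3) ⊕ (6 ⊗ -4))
((-3 ⊕ -3) ⊕ (6 ⊗ -4)) = -3

Expand innermost to outermost. Recall ⊕ takes the minimum of its arguments and ⊗ takes their sum. Working out the expression ((-3 ⊕ -3) ⊕ (6 ⊗ -4)) gives -3.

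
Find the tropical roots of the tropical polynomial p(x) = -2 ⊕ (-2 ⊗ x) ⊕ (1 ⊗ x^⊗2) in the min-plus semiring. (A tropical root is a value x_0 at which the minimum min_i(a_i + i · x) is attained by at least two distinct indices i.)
Roots: {-3, 0}

Each tropical root is a break point of the lower envelope of the lines y = a_i + i · x (there are 3 lines, with slopes 0, 1, ..., 2). Only the lines that attain the minimum somewhere contribute to roots; other lines are dominated. Here the surviving (envelope) indices are i = 2, i = 1, i = 0.
Intersections between consecutive envelope lines give the roots: for adjacent envelope indices i < j the intersection is x = (a_i − a_j) / (j − i). Reading off the sorted break points: {-3, 0}.
Verification: at each break x_0, at least two indices attain the minimum of min_i(a_i + i · x_0).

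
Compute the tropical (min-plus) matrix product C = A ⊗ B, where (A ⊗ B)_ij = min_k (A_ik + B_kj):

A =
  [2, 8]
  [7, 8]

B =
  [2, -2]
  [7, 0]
A ⊗ B =
  [4, 0]
  [9, 5]

Apply the min-plus product entry-by-entry:
  C[0][0] = min over k of (A[0][0] + B[0][0] = 2 + 2 = 4, A[0][1] + B[1][0] = 8 + 7 = 15) = 4 (attained at k = 0)
  C[0][1] = min over k of (A[0][0] + B[0][1] = 2 + -2 = 0, A[0][1] + B[1][1] = 8 + 0 = 8) = 0 (attained at k = 0)
  C[1][0] = min over k of (A[1][0] + B[0][0] = 7 + 2 = 9, A[1][1] + B[1][0] = 8 + 7 = 15) = 9 (attained at k = 0)
  C[1][1] = min over k of (A[1][0] + B[0][1] = 7 + -2 = 5, A[1][1] + B[1][1] = 8 + 0 = 8) = 5 (attained at k = 0)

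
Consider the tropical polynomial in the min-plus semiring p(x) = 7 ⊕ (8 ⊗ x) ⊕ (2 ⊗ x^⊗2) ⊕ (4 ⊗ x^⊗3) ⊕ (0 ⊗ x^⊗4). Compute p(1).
p(1) = 4

A tropical monomial a ⊗ x^⊗i evaluates to a + i · x. Evaluating each term at x = 1:
  Term 0 contributes 7 + 0 · 1 = 7
  Term 1 contributes 8 + 1 · 1 = 9
  Term 2 contributes 2 + 2 · 1 = 4
  Term 3 contributes 4 + 3 · 1 = 7
  Term 4 contributes 0 + 4 · 1 = 4
p(1) = ⊕ of these = min[7, 9, 4, 7, 4] = 4.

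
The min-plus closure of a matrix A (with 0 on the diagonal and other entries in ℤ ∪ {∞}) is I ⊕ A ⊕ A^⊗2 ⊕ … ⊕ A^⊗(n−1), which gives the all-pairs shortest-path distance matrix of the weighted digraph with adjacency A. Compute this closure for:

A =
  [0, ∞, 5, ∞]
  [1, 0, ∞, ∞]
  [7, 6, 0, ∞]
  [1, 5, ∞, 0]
Closure =
  [0, 11, 5, ∞]
  [1, 0, 6, ∞]
  [7, 6, 0, ∞]
  [1, 5, 6, 0]

This is the Floyd-Warshall all-pairs shortest-path computation. For each intermediate vertex k = 0, 1, …, 3, update dist[i][j] ← min(dist[i][j], dist[i][k] + dist[k][j]). The final matrix gives, for each (i, j), the minimum total weight of any directed path from i to j (possibly empty when i = j).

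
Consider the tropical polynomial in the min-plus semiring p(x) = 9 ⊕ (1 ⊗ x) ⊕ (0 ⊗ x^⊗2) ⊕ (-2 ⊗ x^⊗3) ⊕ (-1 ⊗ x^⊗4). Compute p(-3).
p(-3) = -13

A tropical monomial a ⊗ x^⊗i evaluates to a + i · x. Evaluating each term at x = -3:
  Term 0 contributes 9 + 0 · -3 = 9
  Term 1 contributes 1 + 1 · -3 = -2
  Term 2 contributes 0 + 2 · -3 = -6
  Term 3 contributes -2 + 3 · -3 = -11
  Term 4 contributes -1 + 4 · -3 = -13
p(-3) = ⊕ of these = min[9, -2, -6, -11, -13] = -13.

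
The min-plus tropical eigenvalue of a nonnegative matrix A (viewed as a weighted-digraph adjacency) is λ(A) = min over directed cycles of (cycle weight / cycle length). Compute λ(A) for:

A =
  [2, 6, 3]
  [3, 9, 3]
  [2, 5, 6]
λ(A) = 2

Enumerate directed cycles and compute their means (weight / length). Sample:
  cycle 0 → 0: weight = 2, length = 1, mean = 2/1 ≈ 2.000
  cycle 1 → 1: weight = 9, length = 1, mean = 9/1 ≈ 9.000
  cycle 2 → 2: weight = 6, length = 1, mean = 6/1 ≈ 6.000
  cycle 0 → 1 → 0: weight = 9, length = 2, mean = 9/2 ≈ 4.500
  cycle 0 → 2 → 0: weight = 5, length = 2, mean = 5/2 ≈ 2.500
  cycle 1 → 0 → 1: weight = 9, length = 2, mean = 9/2 ≈ 4.500
Minimum mean = 2.000, attained e.g. along the cycle 0 → 0 with weight 2 and length 1. So λ(A) = 2/1 = 2.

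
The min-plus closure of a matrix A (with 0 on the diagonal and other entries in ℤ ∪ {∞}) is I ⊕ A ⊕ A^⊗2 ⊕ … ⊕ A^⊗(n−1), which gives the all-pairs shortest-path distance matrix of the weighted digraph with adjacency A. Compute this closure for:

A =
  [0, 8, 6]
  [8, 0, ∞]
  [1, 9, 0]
Closure =
  [0, 8, 6]
  [8, 0, 14]
  [1, 9, 0]

This is the Floyd-Warshall all-pairs shortest-path computation. For each intermediate vertex k = 0, 1, …, 2, update dist[i][j] ← min(dist[i][j], dist[i][k] + dist[k][j]). The final matrix gives, for each (i, j), the minimum total weight of any directed path from i to j (possibly empty when i = j).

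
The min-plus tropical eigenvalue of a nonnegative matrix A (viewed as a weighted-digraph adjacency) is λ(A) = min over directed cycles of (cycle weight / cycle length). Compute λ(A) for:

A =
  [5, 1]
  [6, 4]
λ(A) = 7/2

Enumerate directed cycles and compute their means (weight / length). Sample:
  cycle 0 → 0: weight = 5, length = 1, mean = 5/1 ≈ 5.000
  cycle 1 → 1: weight = 4, length = 1, mean = 4/1 ≈ 4.000
  cycle 0 → 1 → 0: weight = 7, length = 2, mean = 7/2 ≈ 3.500
  cycle 1 → 0 → 1: weight = 7, length = 2, mean = 7/2 ≈ 3.500
Minimum mean = 3.500, attained e.g. along the cycle 0 → 1 → 0 with weight 7 and length 2. So λ(A) = 7/2 = 7/2.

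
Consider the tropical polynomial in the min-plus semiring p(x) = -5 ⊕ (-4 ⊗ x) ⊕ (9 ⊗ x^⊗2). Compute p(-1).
p(-1) = -5

A tropical monomial a ⊗ x^⊗i evaluates to a + i · x. Evaluating each term at x = -1:
  Term 0 contributes -5 + 0 · -1 = -5
  Term 1 contributes -4 + 1 · -1 = -5
  Term 2 contributes 9 + 2 · -1 = 7
p(-1) = ⊕ of these = min[-5, -5, 7] = -5.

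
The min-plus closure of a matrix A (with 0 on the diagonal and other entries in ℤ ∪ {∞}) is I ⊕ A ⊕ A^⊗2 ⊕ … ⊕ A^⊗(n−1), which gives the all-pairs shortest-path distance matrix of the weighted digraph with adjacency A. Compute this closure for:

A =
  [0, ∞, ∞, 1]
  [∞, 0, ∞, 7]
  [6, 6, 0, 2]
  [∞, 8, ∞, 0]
Closure =
  [0, 9, ∞, 1]
  [∞, 0, ∞, 7]
  [6, 6, 0, 2]
  [∞, 8, ∞, 0]

This is the Floyd-Warshall all-pairs shortest-path computation. For each intermediate vertex k = 0, 1, …, 3, update dist[i][j] ← min(dist[i][j], dist[i][k] + dist[k][j]). The final matrix gives, for each (i, j), the minimum total weight of any directed path from i to j (possibly empty when i = j).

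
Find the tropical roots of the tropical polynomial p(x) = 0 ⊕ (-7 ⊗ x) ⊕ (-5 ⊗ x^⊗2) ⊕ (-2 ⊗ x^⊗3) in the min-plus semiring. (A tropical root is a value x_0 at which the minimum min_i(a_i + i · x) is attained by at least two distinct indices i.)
Roots: {-3, -2, 7}

Each tropical root is a break point of the lower envelope of the lines y = a_i + i · x (there are 4 lines, with slopes 0, 1, ..., 3). Only the lines that attain the minimum somewhere contribute to roots; other lines are dominated. Here the surviving (envelope) indices are i = 3, i = 2, i = 1, i = 0.
Intersections between consecutive envelope lines give the roots: for adjacent envelope indices i < j the intersection is x = (a_i − a_j) / (j − i). Reading off the sorted break points: {-3, -2, 7}.
Verification: at each break x_0, at least two indices attain the minimum of min_i(a_i + i · x_0).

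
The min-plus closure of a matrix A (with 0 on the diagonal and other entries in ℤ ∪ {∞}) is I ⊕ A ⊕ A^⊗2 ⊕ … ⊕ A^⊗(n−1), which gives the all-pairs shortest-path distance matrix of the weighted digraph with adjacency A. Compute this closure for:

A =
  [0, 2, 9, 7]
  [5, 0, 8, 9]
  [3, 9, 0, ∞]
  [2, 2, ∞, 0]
Closure =
  [0, 2, 9, 7]
  [5, 0, 8, 9]
  [3, 5, 0, 10]
  [2, 2, 10, 0]

This is the Floyd-Warshall all-pairs shortest-path computation. For each intermediate vertex k = 0, 1, …, 3, update dist[i][j] ← min(dist[i][j], dist[i][k] + dist[k][j]). The final matrix gives, for each (i, j), the minimum total weight of any directed path from i to j (possibly empty when i = j).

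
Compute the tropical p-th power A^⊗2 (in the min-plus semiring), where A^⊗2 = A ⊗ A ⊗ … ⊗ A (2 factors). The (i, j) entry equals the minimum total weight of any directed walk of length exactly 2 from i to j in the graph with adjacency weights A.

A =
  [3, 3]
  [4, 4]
A^⊗2 =
  [6, 6]
  [7, 7]

Each entry (A^⊗2)_ij equals the minimum over all length-2 walks i = v_0 → v_1 → … → v_2 = j of Σ_t A[v_t][v_{t+1}]. For example, for (i, j) = (0, 1) we minimise over 2 possible intermediate vertex sequences; the minimum is 6, attained along the walk 0 → 0 → 1.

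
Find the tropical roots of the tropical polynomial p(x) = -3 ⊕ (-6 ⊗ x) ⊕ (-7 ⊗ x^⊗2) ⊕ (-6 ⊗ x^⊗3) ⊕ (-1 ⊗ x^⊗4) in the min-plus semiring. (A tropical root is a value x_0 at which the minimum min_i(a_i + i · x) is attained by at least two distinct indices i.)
Roots: {-5, -1, 1, 3}

Each tropical root is a break point of the lower envelope of the lines y = a_i + i · x (there are 5 lines, with slopes 0, 1, ..., 4). Only the lines that attain the minimum somewhere contribute to roots; other lines are dominated. Here the surviving (envelope) indices are i = 4, i = 3, i = 2, i = 1, i = 0.
Intersections between consecutive envelope lines give the roots: for adjacent envelope indices i < j the intersection is x = (a_i − a_j) / (j − i). Reading off the sorted break points: {-5, -1, 1, 3}.
Verification: at each break x_0, at least two indices attain the minimum of min_i(a_i + i · x_0).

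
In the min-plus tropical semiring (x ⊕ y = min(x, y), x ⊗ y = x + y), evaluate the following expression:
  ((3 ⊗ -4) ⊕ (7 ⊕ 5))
((3 ⊗ -4) ⊕ (7 ⊕ 5)) = -1

Expand innermost to outermost. Recall ⊕ takes the minimum of its arguments and ⊗ takes their sum. Working out the expression ((3 ⊗ -4) ⊕ (7 ⊕ 5)) gives -1.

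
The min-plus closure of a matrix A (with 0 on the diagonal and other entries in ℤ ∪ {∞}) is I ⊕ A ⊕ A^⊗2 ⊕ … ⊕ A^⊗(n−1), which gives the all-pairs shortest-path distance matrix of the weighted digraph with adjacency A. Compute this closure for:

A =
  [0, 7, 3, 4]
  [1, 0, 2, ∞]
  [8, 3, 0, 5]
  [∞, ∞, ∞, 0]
Closure =
  [0, 6, 3, 4]
  [1, 0, 2, 5]
  [4, 3, 0, 5]
  [∞, ∞, ∞, 0]

This is the Floyd-Warshall all-pairs shortest-path computation. For each intermediate vertex k = 0, 1, …, 3, update dist[i][j] ← min(dist[i][j], dist[i][k] + dist[k][j]). The final matrix gives, for each (i, j), the minimum total weight of any directed path from i to j (possibly empty when i = j).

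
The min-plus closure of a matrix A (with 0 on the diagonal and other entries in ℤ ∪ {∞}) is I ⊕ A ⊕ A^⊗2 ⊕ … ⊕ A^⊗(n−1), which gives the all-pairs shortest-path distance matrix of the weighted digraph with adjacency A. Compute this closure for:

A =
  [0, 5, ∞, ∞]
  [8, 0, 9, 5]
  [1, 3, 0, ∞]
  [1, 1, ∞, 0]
Closure =
  [0, 5, 14, 10]
  [6, 0, 9, 5]
  [1, 3, 0, 8]
  [1, 1, 10, 0]

This is the Floyd-Warshall all-pairs shortest-path computation. For each intermediate vertex k = 0, 1, …, 3, update dist[i][j] ← min(dist[i][j], dist[i][k] + dist[k][j]). The final matrix gives, for each (i, j), the minimum total weight of any directed path from i to j (possibly empty when i = j).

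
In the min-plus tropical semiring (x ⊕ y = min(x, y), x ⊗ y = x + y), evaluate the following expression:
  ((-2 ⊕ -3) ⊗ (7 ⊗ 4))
((-2 ⊕ -3) ⊗ (7 ⊗ 4)) = 8

Expand innermost to outermost. Recall ⊕ takes the minimum of its arguments and ⊗ takes their sum. Working out the expression ((-2 ⊕ -3) ⊗ (7 ⊗ 4)) gives 8.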